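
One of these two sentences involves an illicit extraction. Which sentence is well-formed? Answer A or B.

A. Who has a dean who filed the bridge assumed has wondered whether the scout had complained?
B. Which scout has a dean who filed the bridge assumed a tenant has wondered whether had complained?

In B, the wh-phrase is extracted from inside a wh-island (introduced by "whether"), which blocks movement.
In A, the extraction path crosses only that-complement boundaries, which are transparent.
So A is grammatical.

A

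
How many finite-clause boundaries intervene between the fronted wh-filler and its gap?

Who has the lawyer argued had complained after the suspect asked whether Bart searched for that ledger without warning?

"who" is extracted from the subject of "complained".
Boundaries crossed, outermost first: [Ø] — 1 in total.

1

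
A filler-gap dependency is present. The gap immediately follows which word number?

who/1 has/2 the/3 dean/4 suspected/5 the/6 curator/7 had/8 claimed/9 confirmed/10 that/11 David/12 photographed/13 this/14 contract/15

The displaced element is "who" (word 1).
It is linked across 2 clause boundaries (Ø → Ø).
It functions as the subject of "confirmed", so the gap sits immediately after word 9 ("claimed").
Base order: The dean has suspected the curator had claimed that who confirmed that David photographed this contract.

9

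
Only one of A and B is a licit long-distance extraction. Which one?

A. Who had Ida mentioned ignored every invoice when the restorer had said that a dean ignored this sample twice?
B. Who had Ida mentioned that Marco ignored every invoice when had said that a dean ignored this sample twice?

In B, the wh-phrase is extracted from inside an adjunct island (introduced by "when"), which blocks movement.
In A, the extraction path crosses only that-complement boundaries, which are transparent.
So A is grammatical.

A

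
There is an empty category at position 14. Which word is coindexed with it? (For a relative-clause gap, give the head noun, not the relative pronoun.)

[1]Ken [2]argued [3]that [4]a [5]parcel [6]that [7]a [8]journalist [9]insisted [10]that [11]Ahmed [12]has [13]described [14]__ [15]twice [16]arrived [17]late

The gap at 14 is the object of "described", inside a relative clause.
The relative pronoun is "that" (word 6); it is bound by the head noun immediately before it.
Its filler is the head noun "parcel", at word 5.

5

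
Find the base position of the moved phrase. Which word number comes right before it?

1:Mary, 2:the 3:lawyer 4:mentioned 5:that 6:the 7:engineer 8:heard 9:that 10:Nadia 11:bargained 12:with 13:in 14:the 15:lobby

12

The displaced element is "Mary" (word 1).
It is linked across 2 clause boundaries (that → that).
It functions as the object of the preposition "with" of "bargained", so the gap sits immediately after word 12 ("with").
Base order: The lawyer mentioned that the engineer heard that Nadia bargained with Mary in the lobby.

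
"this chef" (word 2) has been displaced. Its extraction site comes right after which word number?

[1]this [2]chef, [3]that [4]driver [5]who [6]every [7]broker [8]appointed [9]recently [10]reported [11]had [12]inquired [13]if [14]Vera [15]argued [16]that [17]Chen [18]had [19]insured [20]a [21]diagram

10

The displaced element is "this chef" (word 2).
It is linked across 1 clause boundary (Ø).
It functions as the subject of "inquired", so the gap sits immediately after word 10 ("reported").
Base order: That driver who every broker appointed recently reported that this chef had inquired if Vera argued that Chen had insured a diagram.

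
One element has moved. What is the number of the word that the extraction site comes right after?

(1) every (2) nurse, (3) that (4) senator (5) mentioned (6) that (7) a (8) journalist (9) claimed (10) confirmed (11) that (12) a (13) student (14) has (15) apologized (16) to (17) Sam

The displaced element is "every nurse" (word 2).
It is linked across 2 clause boundaries (that → Ø).
It functions as the subject of "confirmed", so the gap sits immediately after word 9 ("claimed").
Base order: That senator mentioned that a journalist claimed that every nurse confirmed that a student has apologized to Sam.

9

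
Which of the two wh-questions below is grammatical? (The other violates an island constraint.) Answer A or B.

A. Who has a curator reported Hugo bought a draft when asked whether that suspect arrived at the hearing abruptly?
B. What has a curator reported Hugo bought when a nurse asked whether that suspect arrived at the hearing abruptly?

B

In A, the wh-phrase is extracted from inside an adjunct island (introduced by "when"), which blocks movement.
In B, the extraction path crosses only that-complement boundaries, which are transparent.
So B is grammatical.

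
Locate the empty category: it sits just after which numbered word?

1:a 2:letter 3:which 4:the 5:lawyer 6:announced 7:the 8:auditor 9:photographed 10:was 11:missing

The displaced element is "a letter" (word 2).
It is linked across 1 clause boundary (Ø).
It functions as the direct object of "photographed", so the gap sits immediately after word 9 ("photographed").
Base order: The lawyer announced the auditor photographed a letter.

9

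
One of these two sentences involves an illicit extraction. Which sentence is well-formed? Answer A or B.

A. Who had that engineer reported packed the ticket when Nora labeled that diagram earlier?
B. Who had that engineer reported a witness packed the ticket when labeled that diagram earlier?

A

In B, the wh-phrase is extracted from inside an adjunct island (introduced by "when"), which blocks movement.
In A, the extraction path crosses only that-complement boundaries, which are transparent.
So A is grammatical.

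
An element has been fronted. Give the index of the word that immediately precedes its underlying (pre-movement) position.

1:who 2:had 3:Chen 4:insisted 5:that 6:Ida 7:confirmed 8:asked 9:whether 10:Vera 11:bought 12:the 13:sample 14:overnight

The displaced element is "who" (word 1).
It is linked across 2 clause boundaries (that → Ø).
It functions as the subject of "asked", so the gap sits immediately after word 7 ("confirmed").
Base order: Chen had insisted that Ida confirmed that who asked whether Vera bought the sample overnight.

7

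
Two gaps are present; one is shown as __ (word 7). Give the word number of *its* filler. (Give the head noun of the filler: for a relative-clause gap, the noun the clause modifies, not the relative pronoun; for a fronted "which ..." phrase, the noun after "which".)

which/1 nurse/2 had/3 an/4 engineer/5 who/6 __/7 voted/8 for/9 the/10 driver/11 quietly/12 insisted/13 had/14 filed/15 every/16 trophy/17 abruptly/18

The marked gap is inside the relative clause, the subject of "voted".
Its filler is the head noun "engineer" (via "who"), at word 5.
(The other dependency links word 2 to a gap after word 13.)

5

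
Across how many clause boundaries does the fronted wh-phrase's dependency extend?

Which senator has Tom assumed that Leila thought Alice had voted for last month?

"which senator" is extracted from the PP object of "voted".
Boundaries crossed, outermost first: [that], [Ø] — 2 in total.

2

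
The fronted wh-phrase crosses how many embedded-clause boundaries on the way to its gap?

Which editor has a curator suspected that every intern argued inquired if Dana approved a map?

"which editor" is extracted from the subject of "inquired".
Boundaries crossed, outermost first: [that], [Ø] — 2 in total.

2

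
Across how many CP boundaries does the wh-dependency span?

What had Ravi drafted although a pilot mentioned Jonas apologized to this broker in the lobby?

0

"what" originates inside the matrix clause — no clause boundary is crossed.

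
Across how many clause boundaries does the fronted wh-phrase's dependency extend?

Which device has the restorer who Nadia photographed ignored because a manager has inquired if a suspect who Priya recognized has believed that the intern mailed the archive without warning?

"which device" originates inside the matrix clause — no clause boundary is crossed.

0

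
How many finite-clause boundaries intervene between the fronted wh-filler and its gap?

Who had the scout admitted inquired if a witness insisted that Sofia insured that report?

1

"who" is extracted from the subject of "inquired".
Boundaries crossed, outermost first: [Ø] — 1 in total.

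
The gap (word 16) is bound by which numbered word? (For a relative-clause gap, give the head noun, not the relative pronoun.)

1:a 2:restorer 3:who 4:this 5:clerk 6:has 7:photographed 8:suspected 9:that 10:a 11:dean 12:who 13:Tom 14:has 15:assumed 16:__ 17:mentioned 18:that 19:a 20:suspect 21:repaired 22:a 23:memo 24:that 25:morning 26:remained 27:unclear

11

The gap at 16 is the subject of "mentioned", inside a relative clause.
The relative pronoun is "who" (word 12); it is bound by the head noun immediately before it.
Its filler is the head noun "dean", at word 11.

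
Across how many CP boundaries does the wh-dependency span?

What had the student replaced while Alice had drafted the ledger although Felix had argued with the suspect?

0

"what" originates inside the matrix clause — no clause boundary is crossed.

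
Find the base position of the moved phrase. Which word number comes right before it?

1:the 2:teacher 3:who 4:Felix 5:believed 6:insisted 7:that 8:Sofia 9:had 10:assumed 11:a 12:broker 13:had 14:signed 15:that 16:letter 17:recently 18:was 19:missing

5

The displaced element is "the teacher" (word 2).
It is linked across 1 clause boundary (Ø).
It functions as the subject of "insisted", so the gap sits immediately after word 5 ("believed").
Base order: Felix believed the teacher insisted that Sofia had assumed a broker had signed that letter recently.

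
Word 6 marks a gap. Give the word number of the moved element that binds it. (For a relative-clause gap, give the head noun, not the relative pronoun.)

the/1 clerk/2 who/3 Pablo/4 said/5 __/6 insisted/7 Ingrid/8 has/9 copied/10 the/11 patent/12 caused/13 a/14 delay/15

2

The gap at 6 is the subject of "insisted", inside a relative clause.
The relative pronoun is "who" (word 3); it is bound by the head noun immediately before it.
Its filler is the head noun "clerk", at word 2.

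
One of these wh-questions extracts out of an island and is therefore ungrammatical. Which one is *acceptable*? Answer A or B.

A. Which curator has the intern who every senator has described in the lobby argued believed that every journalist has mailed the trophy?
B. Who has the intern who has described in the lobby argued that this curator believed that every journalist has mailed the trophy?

In B, the wh-phrase is extracted from inside a complex-NP island (relative clause) (introduced by "who"), which blocks movement.
In A, the extraction path crosses only that-complement boundaries, which are transparent.
So A is grammatical.

A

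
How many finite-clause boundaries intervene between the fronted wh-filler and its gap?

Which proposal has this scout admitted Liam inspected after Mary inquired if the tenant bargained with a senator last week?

"which proposal" is extracted from the object of "inspected".
Boundaries crossed, outermost first: [Ø] — 1 in total.

1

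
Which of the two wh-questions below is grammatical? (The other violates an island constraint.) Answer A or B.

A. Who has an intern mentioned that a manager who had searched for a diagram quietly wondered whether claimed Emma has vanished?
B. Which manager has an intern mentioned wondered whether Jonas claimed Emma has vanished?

In A, the wh-phrase is extracted from inside a wh-island (introduced by "whether"), which blocks movement.
In B, the extraction path crosses only that-complement boundaries, which are transparent.
So B is grammatical.

B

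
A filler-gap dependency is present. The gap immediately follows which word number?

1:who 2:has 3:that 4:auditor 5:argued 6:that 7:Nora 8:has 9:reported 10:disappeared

The displaced element is "who" (word 1).
It is linked across 2 clause boundaries (that → Ø).
It functions as the subject of "disappeared", so the gap sits immediately after word 9 ("reported").
Base order: That auditor has argued that Nora has reported that who disappeared.

9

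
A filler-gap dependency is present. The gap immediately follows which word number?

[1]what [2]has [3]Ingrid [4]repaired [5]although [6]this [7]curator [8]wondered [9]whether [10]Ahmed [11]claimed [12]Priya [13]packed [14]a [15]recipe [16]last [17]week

4

The displaced element is "what" (word 1).
It functions as the direct object of "repaired", so the gap sits immediately after word 4 ("repaired").
Base order: Ingrid has repaired what although this curator wondered whether Ahmed claimed Priya packed a recipe last week.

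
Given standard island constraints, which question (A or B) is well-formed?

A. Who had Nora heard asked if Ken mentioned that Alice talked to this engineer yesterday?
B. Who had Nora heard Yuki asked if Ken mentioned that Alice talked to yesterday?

A

In B, the wh-phrase is extracted from inside a wh-island (introduced by "if"), which blocks movement.
In A, the extraction path crosses only that-complement boundaries, which are transparent.
So A is grammatical.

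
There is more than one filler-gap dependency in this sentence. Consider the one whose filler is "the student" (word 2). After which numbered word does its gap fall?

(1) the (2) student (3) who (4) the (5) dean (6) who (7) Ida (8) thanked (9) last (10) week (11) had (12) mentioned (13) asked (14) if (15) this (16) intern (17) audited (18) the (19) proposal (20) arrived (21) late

The displaced element is "the student" (word 2).
It is linked across 1 clause boundary (Ø).
It functions as the subject of "asked", so the gap sits immediately after word 12 ("mentioned").
Base order: The dean who Ida thanked last week had mentioned that the student asked if this intern audited the proposal.

12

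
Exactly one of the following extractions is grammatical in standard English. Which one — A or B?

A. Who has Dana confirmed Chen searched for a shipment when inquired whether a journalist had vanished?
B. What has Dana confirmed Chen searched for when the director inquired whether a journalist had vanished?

In A, the wh-phrase is extracted from inside an adjunct island (introduced by "when"), which blocks movement.
In B, the extraction path crosses only that-complement boundaries, which are transparent.
So B is grammatical.

B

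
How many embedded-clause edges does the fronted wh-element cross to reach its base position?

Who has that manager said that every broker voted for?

"who" is extracted from the PP object of "voted".
Boundaries crossed, outermost first: [that] — 1 in total.

1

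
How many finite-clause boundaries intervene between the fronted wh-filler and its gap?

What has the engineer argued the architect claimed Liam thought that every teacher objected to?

"what" is extracted from the PP object of "objected".
Boundaries crossed, outermost first: [Ø], [Ø], [that] — 3 in total.

3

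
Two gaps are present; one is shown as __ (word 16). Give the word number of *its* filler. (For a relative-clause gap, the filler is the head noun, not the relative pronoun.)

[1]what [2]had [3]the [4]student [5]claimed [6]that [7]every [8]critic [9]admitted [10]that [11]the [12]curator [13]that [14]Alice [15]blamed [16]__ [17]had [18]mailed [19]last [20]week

The marked gap is inside the relative clause, the direct object of "blamed".
Its filler is the head noun "curator" (via "that"), at word 12.
(The other dependency links word 1 to a gap after word 18.)

12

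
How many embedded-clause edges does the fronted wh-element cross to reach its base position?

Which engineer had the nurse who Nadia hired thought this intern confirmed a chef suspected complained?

"which engineer" is extracted from the subject of "complained".
Boundaries crossed, outermost first: [Ø], [Ø], [Ø] — 3 in total.

3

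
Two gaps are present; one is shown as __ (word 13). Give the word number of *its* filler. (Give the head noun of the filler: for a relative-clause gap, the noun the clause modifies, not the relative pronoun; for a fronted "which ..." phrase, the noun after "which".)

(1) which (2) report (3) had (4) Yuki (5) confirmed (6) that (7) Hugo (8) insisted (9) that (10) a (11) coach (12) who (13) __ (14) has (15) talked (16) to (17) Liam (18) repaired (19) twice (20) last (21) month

The marked gap is inside the relative clause, the subject of "talked".
Its filler is the head noun "coach" (via "who"), at word 11.
(The other dependency links word 2 to a gap after word 18.)

11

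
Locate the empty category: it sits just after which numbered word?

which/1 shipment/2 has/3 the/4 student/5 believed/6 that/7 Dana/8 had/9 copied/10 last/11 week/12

The displaced element is "which shipment" (word 2).
It is linked across 1 clause boundary (that).
It functions as the direct object of "copied", so the gap sits immediately after word 10 ("copied").
Base order: The student has believed that Dana had copied which shipment last week.

10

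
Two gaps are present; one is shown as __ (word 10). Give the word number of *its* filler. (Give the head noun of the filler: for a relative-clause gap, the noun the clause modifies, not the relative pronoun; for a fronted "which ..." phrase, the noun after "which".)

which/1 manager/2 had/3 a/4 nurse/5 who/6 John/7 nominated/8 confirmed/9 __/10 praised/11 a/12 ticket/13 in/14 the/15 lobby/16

The marked gap is the subject of "praised".
Its filler is the fronted wh-phrase "which manager", at word 2.
(The other dependency links word 5 to a gap after word 8.)

2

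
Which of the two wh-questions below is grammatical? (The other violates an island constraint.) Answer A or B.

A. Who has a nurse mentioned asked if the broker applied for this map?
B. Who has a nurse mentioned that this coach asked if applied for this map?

A

In B, the wh-phrase is extracted from inside a wh-island (introduced by "if"), which blocks movement.
In A, the extraction path crosses only that-complement boundaries, which are transparent.
So A is grammatical.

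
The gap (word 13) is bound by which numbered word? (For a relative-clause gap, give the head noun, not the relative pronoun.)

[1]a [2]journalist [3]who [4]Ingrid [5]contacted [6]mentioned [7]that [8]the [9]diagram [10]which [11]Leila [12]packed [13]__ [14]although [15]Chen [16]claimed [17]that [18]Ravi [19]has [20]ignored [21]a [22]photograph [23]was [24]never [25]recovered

9

The gap at 13 is the object of "packed", inside a relative clause.
The relative pronoun is "which" (word 10); it is bound by the head noun immediately before it.
Its filler is the head noun "diagram", at word 9.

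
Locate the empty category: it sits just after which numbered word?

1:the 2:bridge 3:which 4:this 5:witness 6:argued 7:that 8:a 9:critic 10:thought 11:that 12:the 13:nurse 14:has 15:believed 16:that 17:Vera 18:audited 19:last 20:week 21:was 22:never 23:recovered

The displaced element is "the bridge" (word 2).
It is linked across 3 clause boundaries (that → that → that).
It functions as the direct object of "audited", so the gap sits immediately after word 18 ("audited").
Base order: This witness argued that a critic thought that the nurse has believed that Vera audited the bridge last week.

18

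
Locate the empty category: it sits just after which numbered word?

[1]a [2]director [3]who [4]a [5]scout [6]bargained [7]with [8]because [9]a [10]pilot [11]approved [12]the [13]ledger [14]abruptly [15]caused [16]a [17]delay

The displaced element is "a director" (word 2).
It functions as the object of the preposition "with" of "bargained", so the gap sits immediately after word 7 ("with").
Base order: A scout bargained with a director because a pilot approved the ledger abruptly.

7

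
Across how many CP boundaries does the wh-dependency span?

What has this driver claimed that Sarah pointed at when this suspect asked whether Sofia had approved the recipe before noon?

1

"what" is extracted from the PP object of "pointed".
Boundaries crossed, outermost first: [that] — 1 in total.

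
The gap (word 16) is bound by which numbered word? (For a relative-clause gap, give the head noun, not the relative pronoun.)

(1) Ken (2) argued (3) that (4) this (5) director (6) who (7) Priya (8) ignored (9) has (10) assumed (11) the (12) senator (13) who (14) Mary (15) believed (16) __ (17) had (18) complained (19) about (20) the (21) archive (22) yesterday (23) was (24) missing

The gap at 16 is the subject of "complained", inside a relative clause.
The relative pronoun is "who" (word 13); it is bound by the head noun immediately before it.
Its filler is the head noun "senator", at word 12.

12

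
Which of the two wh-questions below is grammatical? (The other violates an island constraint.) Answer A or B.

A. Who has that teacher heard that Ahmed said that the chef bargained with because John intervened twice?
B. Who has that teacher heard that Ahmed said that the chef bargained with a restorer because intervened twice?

A

In B, the wh-phrase is extracted from inside an adjunct island (introduced by "because"), which blocks movement.
In A, the extraction path crosses only that-complement boundaries, which are transparent.
So A is grammatical.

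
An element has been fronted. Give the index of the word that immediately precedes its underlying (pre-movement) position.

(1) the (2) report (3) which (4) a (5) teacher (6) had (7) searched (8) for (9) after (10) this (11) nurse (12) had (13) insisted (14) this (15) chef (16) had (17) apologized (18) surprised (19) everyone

The displaced element is "the report" (word 2).
It functions as the object of the preposition "for" of "searched", so the gap sits immediately after word 8 ("for").
Base order: A teacher had searched for the report after this nurse had insisted this chef had apologized.

8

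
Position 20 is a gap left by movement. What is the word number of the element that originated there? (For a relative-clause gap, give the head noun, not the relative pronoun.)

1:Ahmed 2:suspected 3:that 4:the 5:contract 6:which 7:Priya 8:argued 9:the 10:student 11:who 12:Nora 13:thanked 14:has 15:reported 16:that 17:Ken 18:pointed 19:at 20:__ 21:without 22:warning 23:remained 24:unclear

The gap at 20 is the prepositional object of "pointed", inside a relative clause.
The relative pronoun is "which" (word 6); it is bound by the head noun immediately before it.
Its filler is the head noun "contract", at word 5.

5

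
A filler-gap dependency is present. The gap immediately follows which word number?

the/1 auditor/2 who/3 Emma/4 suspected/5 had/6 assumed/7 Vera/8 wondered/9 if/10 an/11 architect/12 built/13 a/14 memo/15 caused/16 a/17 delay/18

5

The displaced element is "the auditor" (word 2).
It is linked across 1 clause boundary (Ø).
It functions as the subject of "assumed", so the gap sits immediately after word 5 ("suspected").
Base order: Emma suspected that the auditor had assumed Vera wondered if an architect built a memo.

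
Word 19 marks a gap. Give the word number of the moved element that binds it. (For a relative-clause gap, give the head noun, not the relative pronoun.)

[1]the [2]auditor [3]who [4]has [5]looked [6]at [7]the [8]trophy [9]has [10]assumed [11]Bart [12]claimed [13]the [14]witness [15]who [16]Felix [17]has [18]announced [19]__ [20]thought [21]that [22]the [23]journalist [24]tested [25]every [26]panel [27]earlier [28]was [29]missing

14

The gap at 19 is the subject of "thought", inside a relative clause.
The relative pronoun is "who" (word 15); it is bound by the head noun immediately before it.
Its filler is the head noun "witness", at word 14.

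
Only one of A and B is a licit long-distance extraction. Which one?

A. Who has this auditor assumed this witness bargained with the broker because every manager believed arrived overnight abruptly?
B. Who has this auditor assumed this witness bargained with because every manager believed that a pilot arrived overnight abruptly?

B

In A, the wh-phrase is extracted from inside an adjunct island (introduced by "because"), which blocks movement.
In B, the extraction path crosses only that-complement boundaries, which are transparent.
So B is grammatical.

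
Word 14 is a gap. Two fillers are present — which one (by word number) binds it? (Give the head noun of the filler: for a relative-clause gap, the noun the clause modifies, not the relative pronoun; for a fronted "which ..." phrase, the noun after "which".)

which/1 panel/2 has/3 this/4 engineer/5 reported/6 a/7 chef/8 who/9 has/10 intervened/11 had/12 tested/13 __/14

The marked gap is the direct object of "tested".
Its filler is the fronted wh-phrase "which panel", at word 2.
(The other dependency links word 8 to a gap after word 9.)

2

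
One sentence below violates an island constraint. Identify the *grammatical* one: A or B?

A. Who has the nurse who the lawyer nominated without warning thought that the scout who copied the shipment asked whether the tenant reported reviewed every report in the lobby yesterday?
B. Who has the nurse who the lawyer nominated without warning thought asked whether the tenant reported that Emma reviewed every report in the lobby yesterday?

In A, the wh-phrase is extracted from inside a wh-island (introduced by "whether"), which blocks movement.
In B, the extraction path crosses only that-complement boundaries, which are transparent.
So B is grammatical.

B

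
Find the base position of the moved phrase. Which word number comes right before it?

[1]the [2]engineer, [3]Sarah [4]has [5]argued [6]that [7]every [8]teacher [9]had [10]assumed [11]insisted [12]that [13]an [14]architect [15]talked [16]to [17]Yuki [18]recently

The displaced element is "the engineer" (word 2).
It is linked across 2 clause boundaries (that → Ø).
It functions as the subject of "insisted", so the gap sits immediately after word 10 ("assumed").
Base order: Sarah has argued that every teacher had assumed the engineer insisted that an architect talked to Yuki recently.

10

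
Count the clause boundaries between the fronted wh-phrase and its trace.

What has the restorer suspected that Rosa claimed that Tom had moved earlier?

2

"what" is extracted from the object of "moved".
Boundaries crossed, outermost first: [that], [that] — 2 in total.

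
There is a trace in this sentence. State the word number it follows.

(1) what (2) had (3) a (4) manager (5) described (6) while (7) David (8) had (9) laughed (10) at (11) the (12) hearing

The displaced element is "what" (word 1).
It functions as the direct object of "described", so the gap sits immediately after word 5 ("described").
Base order: A manager had described what while David had laughed at the hearing.

5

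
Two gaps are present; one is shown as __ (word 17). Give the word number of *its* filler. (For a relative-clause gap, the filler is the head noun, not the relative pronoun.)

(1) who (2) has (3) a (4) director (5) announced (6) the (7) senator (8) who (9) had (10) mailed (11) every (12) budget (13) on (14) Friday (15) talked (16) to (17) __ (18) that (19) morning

The marked gap is the object of the preposition "to" of "talked".
Its filler is the fronted wh-phrase "who", at word 1.
(The other dependency links word 7 to a gap after word 8.)

1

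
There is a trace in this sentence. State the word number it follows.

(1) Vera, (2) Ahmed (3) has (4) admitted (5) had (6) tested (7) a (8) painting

4

The displaced element is "Vera" (word 1).
It is linked across 1 clause boundary (Ø).
It functions as the subject of "tested", so the gap sits immediately after word 4 ("admitted").
Base order: Ahmed has admitted that Vera had tested a painting.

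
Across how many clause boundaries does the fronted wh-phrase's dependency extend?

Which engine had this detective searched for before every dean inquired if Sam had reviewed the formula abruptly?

0

"which engine" originates inside the matrix clause — no clause boundary is crossed.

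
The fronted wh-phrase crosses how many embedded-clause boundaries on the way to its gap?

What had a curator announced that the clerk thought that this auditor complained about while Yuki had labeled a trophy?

"what" is extracted from the PP object of "complained".
Boundaries crossed, outermost first: [that], [that] — 2 in total.

2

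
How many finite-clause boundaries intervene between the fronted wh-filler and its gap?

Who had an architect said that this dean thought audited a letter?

"who" is extracted from the subject of "audited".
Boundaries crossed, outermost first: [that], [Ø] — 2 in total.

2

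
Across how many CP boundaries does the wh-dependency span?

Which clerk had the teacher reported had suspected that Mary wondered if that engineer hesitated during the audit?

1

"which clerk" is extracted from the subject of "suspected".
Boundaries crossed, outermost first: [Ø] — 1 in total.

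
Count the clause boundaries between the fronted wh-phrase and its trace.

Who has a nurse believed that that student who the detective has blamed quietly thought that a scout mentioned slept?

3

"who" is extracted from the subject of "slept".
Boundaries crossed, outermost first: [that], [that], [Ø] — 3 in total.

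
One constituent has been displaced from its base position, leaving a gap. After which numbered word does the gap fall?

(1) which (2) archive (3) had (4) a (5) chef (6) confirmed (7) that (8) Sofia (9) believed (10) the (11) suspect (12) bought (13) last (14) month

The displaced element is "which archive" (word 2).
It is linked across 2 clause boundaries (that → Ø).
It functions as the direct object of "bought", so the gap sits immediately after word 12 ("bought").
Base order: A chef had confirmed that Sofia believed the suspect bought which archive last month.

12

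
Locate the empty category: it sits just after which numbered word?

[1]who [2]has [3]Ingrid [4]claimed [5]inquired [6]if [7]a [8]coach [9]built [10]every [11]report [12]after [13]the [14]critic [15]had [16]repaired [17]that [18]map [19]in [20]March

4

The displaced element is "who" (word 1).
It is linked across 1 clause boundary (Ø).
It functions as the subject of "inquired", so the gap sits immediately after word 4 ("claimed").
Base order: Ingrid has claimed that who inquired if a coach built every report after the critic had repaired that map in March.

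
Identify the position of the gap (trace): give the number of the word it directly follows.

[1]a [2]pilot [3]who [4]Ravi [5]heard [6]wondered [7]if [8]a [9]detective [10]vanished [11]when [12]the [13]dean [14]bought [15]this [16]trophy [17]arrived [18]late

5

The displaced element is "a pilot" (word 2).
It is linked across 1 clause boundary (Ø).
It functions as the subject of "wondered", so the gap sits immediately after word 5 ("heard").
Base order: Ravi heard that a pilot wondered if a detective vanished when the dean bought this trophy.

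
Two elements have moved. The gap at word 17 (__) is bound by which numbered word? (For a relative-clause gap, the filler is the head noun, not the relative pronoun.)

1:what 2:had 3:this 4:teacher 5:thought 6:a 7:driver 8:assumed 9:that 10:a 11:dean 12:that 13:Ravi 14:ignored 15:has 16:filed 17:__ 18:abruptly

1

The marked gap is the direct object of "filed".
Its filler is the fronted wh-phrase "what", at word 1.
(The other dependency links word 11 to a gap after word 14.)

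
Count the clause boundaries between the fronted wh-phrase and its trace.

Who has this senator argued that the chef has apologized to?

1

"who" is extracted from the PP object of "apologized".
Boundaries crossed, outermost first: [that] — 1 in total.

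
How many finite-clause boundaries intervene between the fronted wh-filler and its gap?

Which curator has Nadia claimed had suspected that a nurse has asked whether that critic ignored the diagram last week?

1

"which curator" is extracted from the subject of "suspected".
Boundaries crossed, outermost first: [Ø] — 1 in total.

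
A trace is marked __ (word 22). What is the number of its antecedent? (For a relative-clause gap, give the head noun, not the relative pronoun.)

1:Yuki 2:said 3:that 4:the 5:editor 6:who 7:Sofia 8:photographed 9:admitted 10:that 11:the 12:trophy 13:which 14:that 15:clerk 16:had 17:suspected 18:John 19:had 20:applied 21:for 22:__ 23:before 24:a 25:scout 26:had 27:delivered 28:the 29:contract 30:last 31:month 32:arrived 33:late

12

The gap at 22 is the prepositional object of "applied", inside a relative clause.
The relative pronoun is "which" (word 13); it is bound by the head noun immediately before it.
Its filler is the head noun "trophy", at word 12.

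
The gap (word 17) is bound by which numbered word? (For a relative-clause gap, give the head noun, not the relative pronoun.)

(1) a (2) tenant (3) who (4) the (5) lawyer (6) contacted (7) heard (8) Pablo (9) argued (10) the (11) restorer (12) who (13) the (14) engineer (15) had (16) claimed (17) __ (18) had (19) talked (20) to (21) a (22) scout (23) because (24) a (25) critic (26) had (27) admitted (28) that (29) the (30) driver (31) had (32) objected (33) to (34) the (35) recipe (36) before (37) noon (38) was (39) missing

11

The gap at 17 is the subject of "talked", inside a relative clause.
The relative pronoun is "who" (word 12); it is bound by the head noun immediately before it.
Its filler is the head noun "restorer", at word 11.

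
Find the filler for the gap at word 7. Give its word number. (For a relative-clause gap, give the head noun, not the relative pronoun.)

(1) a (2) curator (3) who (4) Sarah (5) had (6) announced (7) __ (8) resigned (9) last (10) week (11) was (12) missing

The gap at 7 is the subject of "resigned", inside a relative clause.
The relative pronoun is "who" (word 3); it is bound by the head noun immediately before it.
Its filler is the head noun "curator", at word 2.

2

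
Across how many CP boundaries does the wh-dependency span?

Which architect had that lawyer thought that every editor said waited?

"which architect" is extracted from the subject of "waited".
Boundaries crossed, outermost first: [that], [Ø] — 2 in total.

2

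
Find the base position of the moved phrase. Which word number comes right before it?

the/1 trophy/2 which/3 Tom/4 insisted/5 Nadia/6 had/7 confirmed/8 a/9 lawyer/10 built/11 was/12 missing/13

The displaced element is "the trophy" (word 2).
It is linked across 2 clause boundaries (Ø → Ø).
It functions as the direct object of "built", so the gap sits immediately after word 11 ("built").
Base order: Tom insisted Nadia had confirmed a lawyer built the trophy.

11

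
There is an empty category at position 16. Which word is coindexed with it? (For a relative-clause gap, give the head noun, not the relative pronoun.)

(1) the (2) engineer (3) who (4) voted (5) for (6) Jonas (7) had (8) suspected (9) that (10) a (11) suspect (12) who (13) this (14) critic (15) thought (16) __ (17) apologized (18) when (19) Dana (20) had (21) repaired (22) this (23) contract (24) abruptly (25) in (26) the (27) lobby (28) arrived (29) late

11

The gap at 16 is the subject of "apologized", inside a relative clause.
The relative pronoun is "who" (word 12); it is bound by the head noun immediately before it.
Its filler is the head noun "suspect", at word 11.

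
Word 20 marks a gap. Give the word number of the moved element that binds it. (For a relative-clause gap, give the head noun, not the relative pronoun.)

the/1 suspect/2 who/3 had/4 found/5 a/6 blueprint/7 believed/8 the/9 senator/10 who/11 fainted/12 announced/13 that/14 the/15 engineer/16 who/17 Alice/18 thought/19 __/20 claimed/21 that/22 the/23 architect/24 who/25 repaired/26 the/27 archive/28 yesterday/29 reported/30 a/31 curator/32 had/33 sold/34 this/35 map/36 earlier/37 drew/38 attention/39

16

The gap at 20 is the subject of "claimed", inside a relative clause.
The relative pronoun is "who" (word 17); it is bound by the head noun immediately before it.
Its filler is the head noun "engineer", at word 16.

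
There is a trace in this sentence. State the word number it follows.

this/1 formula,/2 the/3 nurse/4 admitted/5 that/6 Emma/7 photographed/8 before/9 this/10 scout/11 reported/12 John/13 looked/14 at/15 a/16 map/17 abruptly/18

8

The displaced element is "this formula" (word 2).
It is linked across 1 clause boundary (that).
It functions as the direct object of "photographed", so the gap sits immediately after word 8 ("photographed").
Base order: The nurse admitted that Emma photographed this formula before this scout reported John looked at a map abruptly.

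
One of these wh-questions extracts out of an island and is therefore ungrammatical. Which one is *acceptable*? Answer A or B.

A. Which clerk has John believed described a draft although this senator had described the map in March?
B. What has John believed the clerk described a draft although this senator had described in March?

A

In B, the wh-phrase is extracted from inside an adjunct island (introduced by "although"), which blocks movement.
In A, the extraction path crosses only that-complement boundaries, which are transparent.
So A is grammatical.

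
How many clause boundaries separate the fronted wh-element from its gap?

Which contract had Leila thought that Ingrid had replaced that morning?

1

"which contract" is extracted from the object of "replaced".
Boundaries crossed, outermost first: [that] — 1 in total.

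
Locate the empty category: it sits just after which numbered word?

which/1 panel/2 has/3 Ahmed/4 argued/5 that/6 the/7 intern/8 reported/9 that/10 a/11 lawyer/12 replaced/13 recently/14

The displaced element is "which panel" (word 2).
It is linked across 2 clause boundaries (that → that).
It functions as the direct object of "replaced", so the gap sits immediately after word 13 ("replaced").
Base order: Ahmed has argued that the intern reported that a lawyer replaced which panel recently.

13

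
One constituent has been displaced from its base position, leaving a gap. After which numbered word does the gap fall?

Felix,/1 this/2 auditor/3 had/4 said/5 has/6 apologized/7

5

The displaced element is "Felix" (word 1).
It is linked across 1 clause boundary (Ø).
It functions as the subject of "apologized", so the gap sits immediately after word 5 ("said").
Base order: This auditor had said that Felix has apologized.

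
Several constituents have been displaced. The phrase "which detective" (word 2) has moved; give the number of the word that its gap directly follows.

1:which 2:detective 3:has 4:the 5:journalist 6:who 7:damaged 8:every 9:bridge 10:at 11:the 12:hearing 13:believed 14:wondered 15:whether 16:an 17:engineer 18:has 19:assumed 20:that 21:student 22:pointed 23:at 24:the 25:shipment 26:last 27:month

The displaced element is "which detective" (word 2).
It is linked across 1 clause boundary (Ø).
It functions as the subject of "wondered", so the gap sits immediately after word 13 ("believed").
Base order: The journalist who damaged every bridge at the hearing has believed that which detective wondered whether an engineer has assumed that student pointed at the shipment last month.

13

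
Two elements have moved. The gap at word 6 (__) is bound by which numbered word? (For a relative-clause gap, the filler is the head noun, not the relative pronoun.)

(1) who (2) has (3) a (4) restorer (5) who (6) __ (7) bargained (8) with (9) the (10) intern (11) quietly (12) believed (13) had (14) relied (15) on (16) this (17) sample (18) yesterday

4

The marked gap is inside the relative clause, the subject of "bargained".
Its filler is the head noun "restorer" (via "who"), at word 4.
(The other dependency links word 1 to a gap after word 12.)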